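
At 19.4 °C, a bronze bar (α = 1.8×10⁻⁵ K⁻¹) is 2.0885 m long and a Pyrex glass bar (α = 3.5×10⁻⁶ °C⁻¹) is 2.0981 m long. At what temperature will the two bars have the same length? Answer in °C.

L₁(1 + α₁ΔT) = L₂(1 + α₂ΔT) ⇒ ΔT = (L₂ − L₁)/(α₁L₁ − α₂L₂)
L₂ − L₁ = 2.0981 − 2.0885 = 9.60×10⁻³ m
α₁L₁ − α₂L₂ = 1.8×10⁻⁵×2.0885 − 3.5×10⁻⁶×2.0981 = 3.024965×10⁻⁵ m/K
ΔT = 9.60×10⁻³ / 3.024965×10⁻⁵ = 317.359 K
T = 19.4 + 317.359 = 336.759 °C

T = 336.8 °C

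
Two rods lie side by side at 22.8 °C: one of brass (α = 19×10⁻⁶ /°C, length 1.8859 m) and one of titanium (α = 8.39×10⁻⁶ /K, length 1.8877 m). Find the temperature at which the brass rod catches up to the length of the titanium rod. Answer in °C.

T = 112.8 °C

Equal length when α₁L₁ΔT − α₂L₂ΔT = L₂ − L₁ = 1.80×10⁻³ m
α₁L₁ = 3.58321×10⁻⁵, α₂L₂ = 1.5837803×10⁻⁵ → Δ(αL) = 1.9994297×10⁻⁵ m/K
ΔT = 1.80×10⁻³ / 1.9994297×10⁻⁵ = 90.026 K, so T = 22.8 + 90.026 = 112.826 °C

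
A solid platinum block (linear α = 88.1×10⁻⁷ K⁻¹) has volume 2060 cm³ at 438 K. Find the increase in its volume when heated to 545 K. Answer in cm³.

Isotropic solid: β ≈ 3α = 2.6×10⁻⁵ /K; ΔT = 107 K
ΔV = 3αV₀ΔT = 3(88.1×10⁻⁷)(2060)(107) = 5.83 cm³

ΔV = 5.83 cm³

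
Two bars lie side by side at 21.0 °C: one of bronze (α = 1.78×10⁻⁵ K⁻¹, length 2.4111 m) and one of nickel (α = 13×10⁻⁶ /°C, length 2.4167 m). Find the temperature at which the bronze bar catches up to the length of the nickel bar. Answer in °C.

L₁(1 + α₁ΔT) = L₂(1 + α₂ΔT) ⇒ ΔT = (L₂ − L₁)/(α₁L₁ − α₂L₂)
L₂ − L₁ = 2.4167 − 2.4111 = 5.60×10⁻³ m
α₁L₁ − α₂L₂ = 1.78×10⁻⁵×2.4111 − 13×10⁻⁶×2.4167 = 1.150048×10⁻⁵ m/K
ΔT = 5.60×10⁻³ / 1.150048×10⁻⁵ = 486.936 K
T = 21.0 + 486.936 = 507.936 °C

T = 507.9 °C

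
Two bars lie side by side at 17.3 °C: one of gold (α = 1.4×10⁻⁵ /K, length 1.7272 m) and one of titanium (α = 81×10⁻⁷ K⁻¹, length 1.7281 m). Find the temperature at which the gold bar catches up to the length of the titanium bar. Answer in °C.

T = 105.7 °C

L₁(1 + α₁ΔT) = L₂(1 + α₂ΔT) ⇒ ΔT = (L₂ − L₁)/(α₁L₁ − α₂L₂)
L₂ − L₁ = 1.7281 − 1.7272 = 9.00×10⁻⁴ m
α₁L₁ − α₂L₂ = 1.4×10⁻⁵×1.7272 − 81×10⁻⁷×1.7281 = 1.018319×10⁻⁵ m/K
ΔT = 9.00×10⁻⁴ / 1.018319×10⁻⁵ = 88.381 K
T = 17.3 + 88.381 = 105.681 °C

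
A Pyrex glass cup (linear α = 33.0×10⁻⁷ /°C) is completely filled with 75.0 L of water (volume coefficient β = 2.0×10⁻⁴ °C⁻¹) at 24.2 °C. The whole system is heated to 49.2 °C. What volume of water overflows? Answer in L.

The cup also expands: β_container ≈ 3α = 9.9×10⁻⁶ /K
Net overflow = V₀(β_liq − 3α_cont)ΔT
β − 3α = 2.00×10⁻⁴ − 9.9×10⁻⁶ = 1.901×10⁻⁴ /K; ΔT = 25.0 K
ΔV = 75.0 × 1.901×10⁻⁴ × 25.0 = 0.356 L

0.356 L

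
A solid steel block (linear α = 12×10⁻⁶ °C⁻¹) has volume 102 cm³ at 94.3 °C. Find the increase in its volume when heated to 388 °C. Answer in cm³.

Isotropic solid: β ≈ 3α = 3.6×10⁻⁵ /K; ΔT = 293.7 K
ΔV = 3αV₀ΔT = 3(12×10⁻⁶)(102)(293.7) = 1.08 cm³

ΔV = 1.08 cm³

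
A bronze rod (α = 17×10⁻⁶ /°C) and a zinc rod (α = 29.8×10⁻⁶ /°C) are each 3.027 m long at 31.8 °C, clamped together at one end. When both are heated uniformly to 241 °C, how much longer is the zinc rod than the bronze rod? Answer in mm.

8.11 mm

ΔT = 209.2 K
bronze: ΔL = 17×10⁻⁶ × 3.027 m × 209.2 = 1.0765×10⁻² m = 10.765 mm
zinc: ΔL = 29.8×10⁻⁶ × 3.027 m × 209.2 = 1.8871×10⁻² m = 18.871 mm
difference = 18.871 − 10.765 = 8.106 mm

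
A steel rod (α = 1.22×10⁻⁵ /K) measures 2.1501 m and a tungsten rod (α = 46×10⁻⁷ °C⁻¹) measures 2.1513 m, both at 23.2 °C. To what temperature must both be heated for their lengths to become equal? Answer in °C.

T = 96.66 °C

L₁(1 + α₁ΔT) = L₂(1 + α₂ΔT) ⇒ ΔT = (L₂ − L₁)/(α₁L₁ − α₂L₂)
L₂ − L₁ = 2.1513 − 2.1501 = 1.20×10⁻³ m
α₁L₁ − α₂L₂ = 1.22×10⁻⁵×2.1501 − 46×10⁻⁷×2.1513 = 1.633524×10⁻⁵ m/K
ΔT = 1.20×10⁻³ / 1.633524×10⁻⁵ = 73.4608 K
T = 23.2 + 73.4608 = 96.6608 °C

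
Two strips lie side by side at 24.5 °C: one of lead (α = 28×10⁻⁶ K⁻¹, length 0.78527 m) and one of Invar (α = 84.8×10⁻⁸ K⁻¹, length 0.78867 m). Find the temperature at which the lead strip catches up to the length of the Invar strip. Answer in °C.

Equal length when α₁L₁ΔT − α₂L₂ΔT = L₂ − L₁ = 3.40×10⁻³ m
α₁L₁ = 2.198756×10⁻⁵, α₂L₂ = 6.6879216×10⁻⁷ → Δ(αL) = 2.131876784×10⁻⁵ m/K
ΔT = 3.40×10⁻³ / 2.131876784×10⁻⁵ = 159.484 K, so T = 24.5 + 159.484 = 183.984 °C

T = 184.0 °C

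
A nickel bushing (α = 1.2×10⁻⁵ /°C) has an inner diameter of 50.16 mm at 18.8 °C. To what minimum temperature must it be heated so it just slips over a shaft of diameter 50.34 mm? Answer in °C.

Required Δd = 50.34 − 50.16 = 0.18 mm
Δd = αd₀ΔT ⇒ ΔT = Δd/(αd₀) = 0.18 / (1.2×10⁻⁵ × 50.16) = 299.04 K
T_min = 18.8 + 299.04 = 317.84 °C

T = 318 °C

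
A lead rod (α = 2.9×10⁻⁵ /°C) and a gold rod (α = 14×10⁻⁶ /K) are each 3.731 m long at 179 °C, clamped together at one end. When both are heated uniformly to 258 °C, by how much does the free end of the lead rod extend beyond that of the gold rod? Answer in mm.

ΔT = 79 K
lead: ΔL = 2.9×10⁻⁵ × 3.731 m × 79 = 8.5477×10⁻³ m = 8.5477 mm
gold: ΔL = 14×10⁻⁶ × 3.731 m × 79 = 4.1265×10⁻³ m = 4.1265 mm
difference = 8.5477 − 4.1265 = 4.4212 mm

4.42 mm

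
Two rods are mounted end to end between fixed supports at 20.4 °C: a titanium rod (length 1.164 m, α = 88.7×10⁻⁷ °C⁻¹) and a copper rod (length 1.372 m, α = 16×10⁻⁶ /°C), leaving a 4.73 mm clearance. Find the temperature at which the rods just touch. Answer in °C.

Gap closes when ΔL₁ + ΔL₂ = 4.73 mm = 4.73×10⁻³ m
(α₁L₁ + α₂L₂)ΔT = g
α₁L₁ + α₂L₂ = 88.7×10⁻⁷×1.164 + 16×10⁻⁶×1.372 = 3.227668×10⁻⁵ m/K
ΔT = 4.73×10⁻³ / 3.227668×10⁻⁵ = 146.55 K
T = 20.4 + 146.55 = 166.95 °C

T = 167 °C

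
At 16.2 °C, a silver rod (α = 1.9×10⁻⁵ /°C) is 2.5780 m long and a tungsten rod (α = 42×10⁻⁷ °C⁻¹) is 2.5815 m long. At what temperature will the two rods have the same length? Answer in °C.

L₁(1 + α₁ΔT) = L₂(1 + α₂ΔT) ⇒ ΔT = (L₂ − L₁)/(α₁L₁ − α₂L₂)
L₂ − L₁ = 2.5815 − 2.5780 = 3.50×10⁻³ m
α₁L₁ − α₂L₂ = 1.9×10⁻⁵×2.5780 − 42×10⁻⁷×2.5815 = 3.81397×10⁻⁵ m/K
ΔT = 3.50×10⁻³ / 3.81397×10⁻⁵ = 91.768 K
T = 16.2 + 91.768 = 107.968 °C

T = 108.0 °C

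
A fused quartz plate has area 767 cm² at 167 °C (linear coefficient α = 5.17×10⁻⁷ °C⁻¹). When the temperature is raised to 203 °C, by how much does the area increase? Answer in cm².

Area coefficient ≈ 2α; |ΔT| = 36 K
ΔA = 2αA₀ΔT = 2(5.17×10⁻⁷)(767)(36) = 0.0286 cm²

ΔA = 0.0286 cm²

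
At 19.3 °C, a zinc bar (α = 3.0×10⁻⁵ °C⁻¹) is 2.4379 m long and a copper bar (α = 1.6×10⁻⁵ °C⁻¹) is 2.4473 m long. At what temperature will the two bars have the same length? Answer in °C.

Equal length when α₁L₁ΔT − α₂L₂ΔT = L₂ − L₁ = 9.40×10⁻³ m
α₁L₁ = 7.3137×10⁻⁵, α₂L₂ = 3.91568×10⁻⁵ → Δ(αL) = 3.39802×10⁻⁵ m/K
ΔT = 9.40×10⁻³ / 3.39802×10⁻⁵ = 276.632 K, so T = 19.3 + 276.632 = 295.932 °C

T = 295.9 °C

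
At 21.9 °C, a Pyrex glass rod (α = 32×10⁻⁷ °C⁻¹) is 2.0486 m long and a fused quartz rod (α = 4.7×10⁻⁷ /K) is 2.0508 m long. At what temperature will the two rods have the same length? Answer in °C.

L₁(1 + α₁ΔT) = L₂(1 + α₂ΔT) ⇒ ΔT = (L₂ − L₁)/(α₁L₁ − α₂L₂)
L₂ − L₁ = 2.0508 − 2.0486 = 2.20×10⁻³ m
α₁L₁ − α₂L₂ = 32×10⁻⁷×2.0486 − 4.7×10⁻⁷×2.0508 = 5.591644×10⁻⁶ m/K
ΔT = 2.20×10⁻³ / 5.591644×10⁻⁶ = 393.444 K
T = 21.9 + 393.444 = 415.344 °C

T = 415.3 °C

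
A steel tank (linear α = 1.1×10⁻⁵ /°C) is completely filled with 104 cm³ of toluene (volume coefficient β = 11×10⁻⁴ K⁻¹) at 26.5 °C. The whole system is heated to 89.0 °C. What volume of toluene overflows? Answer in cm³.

The tank also expands: β_container ≈ 3α = 3.3×10⁻⁵ /K
Net overflow = V₀(β_liq − 3α_cont)ΔT
β − 3α = 1.10×10⁻³ − 3.3×10⁻⁵ = 1.067×10⁻³ /K; ΔT = 62.5 K
ΔV = 104 × 1.067×10⁻³ × 62.5 = 6.94 cm³

6.94 cm³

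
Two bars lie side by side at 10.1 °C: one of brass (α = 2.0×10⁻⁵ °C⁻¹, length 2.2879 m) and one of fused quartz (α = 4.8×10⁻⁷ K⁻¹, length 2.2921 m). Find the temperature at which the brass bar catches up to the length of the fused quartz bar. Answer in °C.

T = 104.1 °C

Equal length when α₁L₁ΔT − α₂L₂ΔT = L₂ − L₁ = 4.20×10⁻³ m
α₁L₁ = 4.5758×10⁻⁵, α₂L₂ = 1.100208×10⁻⁶ → Δ(αL) = 4.4657792×10⁻⁵ m/K
ΔT = 4.20×10⁻³ / 4.4657792×10⁻⁵ = 94.049 K, so T = 10.1 + 94.049 = 104.149 °C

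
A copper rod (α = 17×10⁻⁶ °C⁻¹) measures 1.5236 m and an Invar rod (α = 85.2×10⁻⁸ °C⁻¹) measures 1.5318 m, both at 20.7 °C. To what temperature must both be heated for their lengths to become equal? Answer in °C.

T = 354.1 °C

L₁(1 + α₁ΔT) = L₂(1 + α₂ΔT) ⇒ ΔT = (L₂ − L₁)/(α₁L₁ − α₂L₂)
L₂ − L₁ = 1.5318 − 1.5236 = 8.20×10⁻³ m
α₁L₁ − α₂L₂ = 17×10⁻⁶×1.5236 − 85.2×10⁻⁸×1.5318 = 2.45961064×10⁻⁵ m/K
ΔT = 8.20×10⁻³ / 2.45961064×10⁻⁵ = 333.386 K
T = 20.7 + 333.386 = 354.086 °C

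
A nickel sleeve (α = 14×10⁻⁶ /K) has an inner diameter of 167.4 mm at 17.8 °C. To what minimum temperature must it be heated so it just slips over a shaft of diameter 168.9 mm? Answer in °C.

Required Δd = 168.9 − 167.4 = 1.5 mm
Δd = αd₀ΔT ⇒ ΔT = Δd/(αd₀) = 1.5 / (14×10⁻⁶ × 167.4) = 640.04 K
T_min = 17.8 + 640.04 = 657.84 °C

T = 658 °C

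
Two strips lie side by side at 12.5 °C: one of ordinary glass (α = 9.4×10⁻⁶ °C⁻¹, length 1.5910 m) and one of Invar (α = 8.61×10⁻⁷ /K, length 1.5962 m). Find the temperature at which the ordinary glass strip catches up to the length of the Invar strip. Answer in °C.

L₁(1 + α₁ΔT) = L₂(1 + α₂ΔT) ⇒ ΔT = (L₂ − L₁)/(α₁L₁ − α₂L₂)
L₂ − L₁ = 1.5962 − 1.5910 = 5.20×10⁻³ m
α₁L₁ − α₂L₂ = 9.4×10⁻⁶×1.5910 − 8.61×10⁻⁷×1.5962 = 1.35810718×10⁻⁵ m/K
ΔT = 5.20×10⁻³ / 1.35810718×10⁻⁵ = 382.886 K
T = 12.5 + 382.886 = 395.386 °C

T = 395.4 °C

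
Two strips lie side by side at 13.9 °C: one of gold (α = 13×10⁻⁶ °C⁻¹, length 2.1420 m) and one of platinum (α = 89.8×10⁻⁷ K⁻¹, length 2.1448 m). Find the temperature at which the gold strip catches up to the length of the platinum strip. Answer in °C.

T = 340.0 °C

Equal length when α₁L₁ΔT − α₂L₂ΔT = L₂ − L₁ = 2.80×10⁻³ m
α₁L₁ = 2.7846×10⁻⁵, α₂L₂ = 1.9260304×10⁻⁵ → Δ(αL) = 8.585696×10⁻⁶ m/K
ΔT = 2.80×10⁻³ / 8.585696×10⁻⁶ = 326.124 K, so T = 13.9 + 326.124 = 340.024 °C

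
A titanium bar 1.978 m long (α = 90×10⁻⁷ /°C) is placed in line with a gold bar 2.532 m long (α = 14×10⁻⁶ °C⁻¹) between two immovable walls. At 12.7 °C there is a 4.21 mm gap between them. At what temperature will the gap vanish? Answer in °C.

T = 91.8 °C

α₁L₁ = 1.7802×10⁻⁵ m/K, α₂L₂ = 3.5448×10⁻⁵ m/K → total 5.325×10⁻⁵ m/K
ΔT = g/(α₁L₁+α₂L₂) = 4.21×10⁻³ / 5.325×10⁻⁵ = 79.061 K
T = 12.7 + 79.061 = 91.761 °C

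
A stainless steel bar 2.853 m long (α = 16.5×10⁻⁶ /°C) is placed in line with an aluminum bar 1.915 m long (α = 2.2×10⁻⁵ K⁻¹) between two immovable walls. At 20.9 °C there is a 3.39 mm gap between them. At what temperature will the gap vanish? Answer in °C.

T = 58.9 °C

α₁L₁ = 4.70745×10⁻⁵ m/K, α₂L₂ = 4.213×10⁻⁵ m/K → total 8.92045×10⁻⁵ m/K
ΔT = g/(α₁L₁+α₂L₂) = 3.39×10⁻³ / 8.92045×10⁻⁵ = 38.003 K
T = 20.9 + 38.003 = 58.903 °C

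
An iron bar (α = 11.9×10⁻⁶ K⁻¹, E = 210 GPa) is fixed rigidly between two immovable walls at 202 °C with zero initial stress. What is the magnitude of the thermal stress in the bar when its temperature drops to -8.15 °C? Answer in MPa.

σ = 525 MPa

Fully constrained: the free strain ε = αΔT is blocked, so σ = Eε = EαΔT.
|ΔT| = 210.15 K
σ = 210×10⁹ × 11.9×10⁻⁶ × 210.15 = 5.25×10⁸ Pa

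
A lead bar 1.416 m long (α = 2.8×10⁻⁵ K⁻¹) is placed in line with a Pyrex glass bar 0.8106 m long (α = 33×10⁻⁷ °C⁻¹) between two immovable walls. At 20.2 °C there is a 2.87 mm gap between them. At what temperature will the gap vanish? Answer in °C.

α₁L₁ = 3.9648×10⁻⁵ m/K, α₂L₂ = 2.67498×10⁻⁶ m/K → total 4.232298×10⁻⁵ m/K
ΔT = g/(α₁L₁+α₂L₂) = 2.87×10⁻³ / 4.232298×10⁻⁵ = 67.812 K
T = 20.2 + 67.812 = 88.012 °C

T = 88.0 °C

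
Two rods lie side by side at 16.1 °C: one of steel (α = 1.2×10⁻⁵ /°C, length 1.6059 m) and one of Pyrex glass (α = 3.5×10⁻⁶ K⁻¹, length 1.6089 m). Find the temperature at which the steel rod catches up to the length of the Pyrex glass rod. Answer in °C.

T = 236.0 °C

Equal length when α₁L₁ΔT − α₂L₂ΔT = L₂ − L₁ = 3.00×10⁻³ m
α₁L₁ = 1.92708×10⁻⁵, α₂L₂ = 5.63115×10⁻⁶ → Δ(αL) = 1.363965×10⁻⁵ m/K
ΔT = 3.00×10⁻³ / 1.363965×10⁻⁵ = 219.947 K, so T = 16.1 + 219.947 = 236.047 °C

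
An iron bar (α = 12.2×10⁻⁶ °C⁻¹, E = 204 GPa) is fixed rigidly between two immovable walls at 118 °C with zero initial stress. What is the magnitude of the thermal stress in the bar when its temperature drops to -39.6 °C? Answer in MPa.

σ = 392 MPa

Fully constrained: the free strain ε = αΔT is blocked, so σ = Eε = EαΔT.
|ΔT| = 157.6 K
σ = 204×10⁹ × 12.2×10⁻⁶ × 157.6 = 3.92×10⁸ Pa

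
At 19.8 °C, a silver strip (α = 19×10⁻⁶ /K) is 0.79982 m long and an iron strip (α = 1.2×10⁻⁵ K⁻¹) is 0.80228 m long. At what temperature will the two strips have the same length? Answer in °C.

Equal length when α₁L₁ΔT − α₂L₂ΔT = L₂ − L₁ = 2.46×10⁻³ m
α₁L₁ = 1.519658×10⁻⁵, α₂L₂ = 9.62736×10⁻⁶ → Δ(αL) = 5.56922×10⁻⁶ m/K
ΔT = 2.46×10⁻³ / 5.56922×10⁻⁶ = 441.714 K, so T = 19.8 + 441.714 = 461.514 °C

T = 461.5 °C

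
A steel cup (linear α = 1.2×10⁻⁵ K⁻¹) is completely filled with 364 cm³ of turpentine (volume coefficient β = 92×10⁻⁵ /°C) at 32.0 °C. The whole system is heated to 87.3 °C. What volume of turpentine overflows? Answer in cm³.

17.8 cm³

The cup also expands: β_container ≈ 3α = 3.6×10⁻⁵ /K
Net overflow = V₀(β_liq − 3α_cont)ΔT
β − 3α = 9.20×10⁻⁴ − 3.6×10⁻⁵ = 8.84×10⁻⁴ /K; ΔT = 55.3 K
ΔV = 364 × 8.84×10⁻⁴ × 55.3 = 17.8 cm³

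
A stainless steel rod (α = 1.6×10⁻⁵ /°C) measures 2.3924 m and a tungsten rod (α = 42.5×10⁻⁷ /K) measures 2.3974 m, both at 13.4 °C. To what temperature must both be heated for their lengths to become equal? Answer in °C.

T = 191.4 °C

Equal length when α₁L₁ΔT − α₂L₂ΔT = L₂ − L₁ = 5.00×10⁻³ m
α₁L₁ = 3.82784×10⁻⁵, α₂L₂ = 1.018895×10⁻⁵ → Δ(αL) = 2.808945×10⁻⁵ m/K
ΔT = 5.00×10⁻³ / 2.808945×10⁻⁵ = 178.003 K, so T = 13.4 + 178.003 = 191.403 °C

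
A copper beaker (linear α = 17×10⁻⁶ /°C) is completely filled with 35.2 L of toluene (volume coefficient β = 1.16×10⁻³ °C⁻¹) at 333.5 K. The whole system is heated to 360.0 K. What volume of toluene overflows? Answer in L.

The beaker also expands: β_container ≈ 3α = 5.1×10⁻⁵ /K
Net overflow = V₀(β_liq − 3α_cont)ΔT
β − 3α = 1.16×10⁻³ − 5.1×10⁻⁵ = 1.109×10⁻³ /K; ΔT = 26.5 K
ΔV = 35.2 × 1.109×10⁻³ × 26.5 = 1.03 L

1.03 L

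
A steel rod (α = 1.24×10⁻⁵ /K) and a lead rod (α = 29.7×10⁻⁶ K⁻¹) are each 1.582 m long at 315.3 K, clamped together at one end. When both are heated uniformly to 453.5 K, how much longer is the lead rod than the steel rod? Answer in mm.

ΔT = 138.2 K
steel: ΔL = 1.24×10⁻⁵ × 1.582 m × 138.2 = 2.7110×10⁻³ m = 2.7110 mm
lead: ΔL = 29.7×10⁻⁶ × 1.582 m × 138.2 = 6.4934×10⁻³ m = 6.4934 mm
difference = 6.4934 − 2.7110 = 3.7824 mm

3.78 mm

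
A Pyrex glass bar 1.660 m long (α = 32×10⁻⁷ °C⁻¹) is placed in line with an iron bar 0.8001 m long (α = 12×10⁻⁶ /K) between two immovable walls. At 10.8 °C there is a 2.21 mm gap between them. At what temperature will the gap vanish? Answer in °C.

Gap closes when ΔL₁ + ΔL₂ = 2.21 mm = 2.21×10⁻³ m
(α₁L₁ + α₂L₂)ΔT = g
α₁L₁ + α₂L₂ = 32×10⁻⁷×1.660 + 12×10⁻⁶×0.8001 = 1.49132×10⁻⁵ m/K
ΔT = 2.21×10⁻³ / 1.49132×10⁻⁵ = 148.19 K
T = 10.8 + 148.19 = 158.99 °C

T = 159 °C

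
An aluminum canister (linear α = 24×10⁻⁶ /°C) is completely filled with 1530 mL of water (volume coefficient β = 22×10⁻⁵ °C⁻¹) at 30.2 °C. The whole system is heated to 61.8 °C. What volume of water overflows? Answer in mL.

7.16 mL

The canister also expands: β_container ≈ 3α = 7.2×10⁻⁵ /K
Net overflow = V₀(β_liq − 3α_cont)ΔT
β − 3α = 2.20×10⁻⁴ − 7.2×10⁻⁵ = 1.48×10⁻⁴ /K; ΔT = 31.6 K
ΔV = 1530 × 1.48×10⁻⁴ × 31.6 = 7.16 mL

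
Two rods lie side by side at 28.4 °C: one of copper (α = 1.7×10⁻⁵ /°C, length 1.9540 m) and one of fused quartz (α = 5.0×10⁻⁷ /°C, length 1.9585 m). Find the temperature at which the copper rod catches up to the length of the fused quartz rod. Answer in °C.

Equal length when α₁L₁ΔT − α₂L₂ΔT = L₂ − L₁ = 4.50×10⁻³ m
α₁L₁ = 3.3218×10⁻⁵, α₂L₂ = 9.7925×10⁻⁷ → Δ(αL) = 3.223875×10⁻⁵ m/K
ΔT = 4.50×10⁻³ / 3.223875×10⁻⁵ = 139.584 K, so T = 28.4 + 139.584 = 167.984 °C

T = 168.0 °C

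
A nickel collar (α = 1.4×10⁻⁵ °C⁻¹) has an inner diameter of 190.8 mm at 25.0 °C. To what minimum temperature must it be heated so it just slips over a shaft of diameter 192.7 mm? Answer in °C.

T = 736 °C

Required Δd = 192.7 − 190.8 = 1.9 mm
Δd = αd₀ΔT ⇒ ΔT = Δd/(αd₀) = 1.9 / (1.4×10⁻⁵ × 190.8) = 711.29 K
T_min = 25.0 + 711.29 = 736.29 °C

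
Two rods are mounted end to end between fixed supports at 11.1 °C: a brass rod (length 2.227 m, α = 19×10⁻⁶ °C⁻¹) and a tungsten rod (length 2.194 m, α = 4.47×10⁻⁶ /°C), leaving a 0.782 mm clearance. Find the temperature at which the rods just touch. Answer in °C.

T = 26.1 °C

Gap closes when ΔL₁ + ΔL₂ = 0.782 mm = 7.82×10⁻⁴ m
(α₁L₁ + α₂L₂)ΔT = g
α₁L₁ + α₂L₂ = 19×10⁻⁶×2.227 + 4.47×10⁻⁶×2.194 = 5.212018×10⁻⁵ m/K
ΔT = 7.82×10⁻⁴ / 5.212018×10⁻⁵ = 15.004 K
T = 11.1 + 15.004 = 26.104 °C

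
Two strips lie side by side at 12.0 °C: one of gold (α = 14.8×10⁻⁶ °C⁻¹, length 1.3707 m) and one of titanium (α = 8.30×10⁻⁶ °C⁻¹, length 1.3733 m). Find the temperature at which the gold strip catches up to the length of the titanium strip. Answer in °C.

T = 304.5 °C

L₁(1 + α₁ΔT) = L₂(1 + α₂ΔT) ⇒ ΔT = (L₂ − L₁)/(α₁L₁ − α₂L₂)
L₂ − L₁ = 1.3733 − 1.3707 = 2.60×10⁻³ m
α₁L₁ − α₂L₂ = 14.8×10⁻⁶×1.3707 − 8.30×10⁻⁶×1.3733 = 8.88797×10⁻⁶ m/K
ΔT = 2.60×10⁻³ / 8.88797×10⁻⁶ = 292.530 K
T = 12.0 + 292.530 = 304.530 °C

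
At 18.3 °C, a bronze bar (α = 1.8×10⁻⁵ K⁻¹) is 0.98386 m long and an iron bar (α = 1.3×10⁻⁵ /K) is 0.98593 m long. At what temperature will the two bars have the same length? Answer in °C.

T = 441.4 °C

Equal length when α₁L₁ΔT − α₂L₂ΔT = L₂ − L₁ = 2.07×10⁻³ m
α₁L₁ = 1.770948×10⁻⁵, α₂L₂ = 1.281709×10⁻⁵ → Δ(αL) = 4.89239×10⁻⁶ m/K
ΔT = 2.07×10⁻³ / 4.89239×10⁻⁶ = 423.106 K, so T = 18.3 + 423.106 = 441.406 °C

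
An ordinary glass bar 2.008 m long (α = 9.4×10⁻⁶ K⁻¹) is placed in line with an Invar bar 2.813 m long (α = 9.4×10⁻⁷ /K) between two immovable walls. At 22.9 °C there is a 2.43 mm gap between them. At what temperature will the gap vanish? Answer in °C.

T = 136 °C

Gap closes when ΔL₁ + ΔL₂ = 2.43 mm = 2.43×10⁻³ m
(α₁L₁ + α₂L₂)ΔT = g
α₁L₁ + α₂L₂ = 9.4×10⁻⁶×2.008 + 9.4×10⁻⁷×2.813 = 2.151942×10⁻⁵ m/K
ΔT = 2.43×10⁻³ / 2.151942×10⁻⁵ = 112.92 K
T = 22.9 + 112.92 = 135.82 °C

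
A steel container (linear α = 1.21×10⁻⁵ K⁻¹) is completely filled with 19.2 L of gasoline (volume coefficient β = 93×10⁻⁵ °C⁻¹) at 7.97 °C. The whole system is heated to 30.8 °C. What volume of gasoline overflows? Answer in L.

0.392 L

The container also expands: β_container ≈ 3α = 3.63×10⁻⁵ /K
Net overflow = V₀(β_liq − 3α_cont)ΔT
β − 3α = 9.30×10⁻⁴ − 3.63×10⁻⁵ = 8.937×10⁻⁴ /K; ΔT = 22.83 K
ΔV = 19.2 × 8.937×10⁻⁴ × 22.83 = 0.392 L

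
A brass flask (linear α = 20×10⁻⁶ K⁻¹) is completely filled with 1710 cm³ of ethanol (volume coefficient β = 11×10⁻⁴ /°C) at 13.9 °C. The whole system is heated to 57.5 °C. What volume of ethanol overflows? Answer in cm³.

77.5 cm³

The flask also expands: β_container ≈ 3α = 6.0×10⁻⁵ /K
Net overflow = V₀(β_liq − 3α_cont)ΔT
β − 3α = 1.10×10⁻³ − 6.0×10⁻⁵ = 1.04×10⁻³ /K; ΔT = 43.6 K
ΔV = 1710 × 1.04×10⁻³ × 43.6 = 77.5 cm³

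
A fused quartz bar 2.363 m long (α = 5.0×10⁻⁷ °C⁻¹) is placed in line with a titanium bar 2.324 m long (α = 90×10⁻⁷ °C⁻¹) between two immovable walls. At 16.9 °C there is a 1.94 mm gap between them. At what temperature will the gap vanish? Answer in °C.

T = 105 °C

Gap closes when ΔL₁ + ΔL₂ = 1.94 mm = 1.94×10⁻³ m
(α₁L₁ + α₂L₂)ΔT = g
α₁L₁ + α₂L₂ = 5.0×10⁻⁷×2.363 + 90×10⁻⁷×2.324 = 2.20975×10⁻⁵ m/K
ΔT = 1.94×10⁻³ / 2.20975×10⁻⁵ = 87.79 K
T = 16.9 + 87.79 = 104.69 °C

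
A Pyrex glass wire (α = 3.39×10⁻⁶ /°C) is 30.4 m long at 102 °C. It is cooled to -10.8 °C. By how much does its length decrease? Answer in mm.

|ΔT| = |-10.8 − 102| = 112.8 K
ΔL = αL₀ΔT = (3.39×10⁻⁶)(30.4)(112.8) = 1.16×10⁻² m

ΔL = 11.6 mm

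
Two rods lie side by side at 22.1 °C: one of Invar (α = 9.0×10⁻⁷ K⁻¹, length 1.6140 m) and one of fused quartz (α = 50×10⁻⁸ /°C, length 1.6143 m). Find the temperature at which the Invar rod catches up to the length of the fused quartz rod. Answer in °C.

T = 486.9 °C

L₁(1 + α₁ΔT) = L₂(1 + α₂ΔT) ⇒ ΔT = (L₂ − L₁)/(α₁L₁ − α₂L₂)
L₂ − L₁ = 1.6143 − 1.6140 = 3.00×10⁻⁴ m
α₁L₁ − α₂L₂ = 9.0×10⁻⁷×1.6140 − 50×10⁻⁸×1.6143 = 6.4545×10⁻⁷ m/K
ΔT = 3.00×10⁻⁴ / 6.4545×10⁻⁷ = 464.792 K
T = 22.1 + 464.792 = 486.892 °C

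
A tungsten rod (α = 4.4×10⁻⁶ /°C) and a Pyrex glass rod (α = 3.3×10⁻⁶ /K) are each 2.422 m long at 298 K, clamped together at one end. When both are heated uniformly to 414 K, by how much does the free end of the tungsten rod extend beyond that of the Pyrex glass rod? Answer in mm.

ΔT = 116 K
tungsten: ΔL = 4.4×10⁻⁶ × 2.422 m × 116 = 1.2362×10⁻³ m = 1.2362 mm
Pyrex glass: ΔL = 3.3×10⁻⁶ × 2.422 m × 116 = 9.2714×10⁻⁴ m = 0.92714 mm
difference = 1.2362 − 0.92714 = 0.30906 mm

0.309 mm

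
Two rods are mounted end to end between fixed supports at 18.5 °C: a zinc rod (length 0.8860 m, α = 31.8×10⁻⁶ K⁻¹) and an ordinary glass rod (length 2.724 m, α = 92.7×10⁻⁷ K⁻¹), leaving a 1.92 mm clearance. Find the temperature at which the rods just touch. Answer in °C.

T = 54.4 °C

α₁L₁ = 2.81748×10⁻⁵ m/K, α₂L₂ = 2.525148×10⁻⁵ m/K → total 5.342628×10⁻⁵ m/K
ΔT = g/(α₁L₁+α₂L₂) = 1.92×10⁻³ / 5.342628×10⁻⁵ = 35.937 K
T = 18.5 + 35.937 = 54.437 °C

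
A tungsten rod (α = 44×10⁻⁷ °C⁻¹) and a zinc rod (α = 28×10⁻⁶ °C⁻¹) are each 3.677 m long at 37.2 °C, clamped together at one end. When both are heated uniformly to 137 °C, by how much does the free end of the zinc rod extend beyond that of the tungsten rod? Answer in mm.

8.66 mm

ΔT = 99.8 K
tungsten: ΔL = 44×10⁻⁷ × 3.677 m × 99.8 = 1.6146×10⁻³ m = 1.6146 mm
zinc: ΔL = 28×10⁻⁶ × 3.677 m × 99.8 = 1.0275×10⁻² m = 10.275 mm
difference = 10.275 − 1.6146 = 8.6604 mm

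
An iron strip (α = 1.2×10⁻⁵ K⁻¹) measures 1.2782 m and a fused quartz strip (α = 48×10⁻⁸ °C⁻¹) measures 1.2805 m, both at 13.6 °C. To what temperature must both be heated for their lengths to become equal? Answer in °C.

Equal length when α₁L₁ΔT − α₂L₂ΔT = L₂ − L₁ = 2.30×10⁻³ m
α₁L₁ = 1.53384×10⁻⁵, α₂L₂ = 6.1464×10⁻⁷ → Δ(αL) = 1.472376×10⁻⁵ m/K
ΔT = 2.30×10⁻³ / 1.472376×10⁻⁵ = 156.210 K, so T = 13.6 + 156.210 = 169.810 °C

T = 169.8 °C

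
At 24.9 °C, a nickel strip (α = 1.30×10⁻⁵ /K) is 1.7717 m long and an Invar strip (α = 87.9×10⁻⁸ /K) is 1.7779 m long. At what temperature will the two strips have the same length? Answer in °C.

L₁(1 + α₁ΔT) = L₂(1 + α₂ΔT) ⇒ ΔT = (L₂ − L₁)/(α₁L₁ − α₂L₂)
L₂ − L₁ = 1.7779 − 1.7717 = 6.20×10⁻³ m
α₁L₁ − α₂L₂ = 1.30×10⁻⁵×1.7717 − 87.9×10⁻⁸×1.7779 = 2.14693259×10⁻⁵ m/K
ΔT = 6.20×10⁻³ / 2.14693259×10⁻⁵ = 288.784 K
T = 24.9 + 288.784 = 313.684 °C

T = 313.7 °C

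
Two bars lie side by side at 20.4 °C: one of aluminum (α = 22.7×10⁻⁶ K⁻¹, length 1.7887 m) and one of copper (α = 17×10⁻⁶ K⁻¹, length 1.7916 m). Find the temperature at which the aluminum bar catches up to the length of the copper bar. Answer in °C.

T = 306.2 °C

Equal length when α₁L₁ΔT − α₂L₂ΔT = L₂ − L₁ = 2.90×10⁻³ m
α₁L₁ = 4.060349×10⁻⁵, α₂L₂ = 3.04572×10⁻⁵ → Δ(αL) = 1.014629×10⁻⁵ m/K
ΔT = 2.90×10⁻³ / 1.014629×10⁻⁵ = 285.819 K, so T = 20.4 + 285.819 = 306.219 °C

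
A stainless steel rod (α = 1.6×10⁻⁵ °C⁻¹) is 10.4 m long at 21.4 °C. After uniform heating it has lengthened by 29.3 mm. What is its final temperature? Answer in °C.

ΔL = αL₀ΔT ⇒ ΔT = ΔL / (αL₀)
ΔT = 29.3×10⁻³ m / (1.6×10⁻⁵ × 10.4 m) = 176.08 K
T = 21.4 + 176.08 = 197.48 °C

T = 197 °C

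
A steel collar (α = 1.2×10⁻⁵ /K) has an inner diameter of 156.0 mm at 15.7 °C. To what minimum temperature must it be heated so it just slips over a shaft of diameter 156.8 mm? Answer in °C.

T = 443 °C

Required Δd = 156.8 − 156.0 = 0.8 mm
Δd = αd₀ΔT ⇒ ΔT = Δd/(αd₀) = 0.8 / (1.2×10⁻⁵ × 156.0) = 427.35 K
T_min = 15.7 + 427.35 = 443.05 °C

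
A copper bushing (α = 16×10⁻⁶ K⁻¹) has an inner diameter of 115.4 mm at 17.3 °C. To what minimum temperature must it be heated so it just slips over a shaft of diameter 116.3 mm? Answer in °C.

Required Δd = 116.3 − 115.4 = 0.9 mm
Δd = αd₀ΔT ⇒ ΔT = Δd/(αd₀) = 0.9 / (16×10⁻⁶ × 115.4) = 487.44 K
T_min = 17.3 + 487.44 = 504.74 °C

T = 505 °C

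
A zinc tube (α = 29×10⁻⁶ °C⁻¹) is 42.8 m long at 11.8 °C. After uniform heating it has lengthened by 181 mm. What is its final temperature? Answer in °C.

ΔL = αL₀ΔT ⇒ ΔT = ΔL / (αL₀)
ΔT = 181×10⁻³ m / (29×10⁻⁶ × 42.8 m) = 145.83 K
T = 11.8 + 145.83 = 157.63 °C

T = 158 °C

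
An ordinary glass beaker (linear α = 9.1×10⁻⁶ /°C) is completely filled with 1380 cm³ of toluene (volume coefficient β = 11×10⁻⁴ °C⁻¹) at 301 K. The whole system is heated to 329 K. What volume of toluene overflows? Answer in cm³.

The beaker also expands: β_container ≈ 3α = 2.73×10⁻⁵ /K
Net overflow = V₀(β_liq − 3α_cont)ΔT
β − 3α = 1.10×10⁻³ − 2.73×10⁻⁵ = 1.0727×10⁻³ /K; ΔT = 28 K
ΔV = 1380 × 1.0727×10⁻³ × 28 = 41.4 cm³

41.4 cm³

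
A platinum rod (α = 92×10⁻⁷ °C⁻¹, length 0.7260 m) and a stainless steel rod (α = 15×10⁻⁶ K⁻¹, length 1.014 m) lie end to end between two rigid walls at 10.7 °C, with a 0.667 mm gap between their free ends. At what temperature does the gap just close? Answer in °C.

T = 41.2 °C

α₁L₁ = 6.6792×10⁻⁶ m/K, α₂L₂ = 1.521×10⁻⁵ m/K → total 2.18892×10⁻⁵ m/K
ΔT = g/(α₁L₁+α₂L₂) = 6.67×10⁻⁴ / 2.18892×10⁻⁵ = 30.472 K
T = 10.7 + 30.472 = 41.172 °C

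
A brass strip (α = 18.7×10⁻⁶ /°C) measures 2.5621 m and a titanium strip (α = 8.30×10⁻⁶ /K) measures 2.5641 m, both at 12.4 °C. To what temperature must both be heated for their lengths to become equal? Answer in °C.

T = 87.51 °C

L₁(1 + α₁ΔT) = L₂(1 + α₂ΔT) ⇒ ΔT = (L₂ − L₁)/(α₁L₁ − α₂L₂)
L₂ − L₁ = 2.5641 − 2.5621 = 2.00×10⁻³ m
α₁L₁ − α₂L₂ = 18.7×10⁻⁶×2.5621 − 8.30×10⁻⁶×2.5641 = 2.662924×10⁻⁵ m/K
ΔT = 2.00×10⁻³ / 2.662924×10⁻⁵ = 75.1054 K
T = 12.4 + 75.1054 = 87.5054 °C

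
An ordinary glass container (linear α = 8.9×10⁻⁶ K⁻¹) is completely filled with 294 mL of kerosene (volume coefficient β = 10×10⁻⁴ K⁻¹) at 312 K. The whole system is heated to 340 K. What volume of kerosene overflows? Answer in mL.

The container also expands: β_container ≈ 3α = 2.67×10⁻⁵ /K
Net overflow = V₀(β_liq − 3α_cont)ΔT
β − 3α = 1.00×10⁻³ − 2.67×10⁻⁵ = 9.733×10⁻⁴ /K; ΔT = 28 K
ΔV = 294 × 9.733×10⁻⁴ × 28 = 8.01 mL

8.01 mL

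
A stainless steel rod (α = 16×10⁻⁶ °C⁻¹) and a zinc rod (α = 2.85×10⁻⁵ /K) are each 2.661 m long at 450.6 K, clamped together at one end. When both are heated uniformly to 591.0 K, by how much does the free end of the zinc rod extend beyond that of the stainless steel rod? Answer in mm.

4.67 mm

ΔT = 140.4 K
stainless steel: ΔL = 16×10⁻⁶ × 2.661 m × 140.4 = 5.9777×10⁻³ m = 5.9777 mm
zinc: ΔL = 2.85×10⁻⁵ × 2.661 m × 140.4 = 1.0648×10⁻² m = 10.648 mm
difference = 10.648 − 5.9777 = 4.6703 mm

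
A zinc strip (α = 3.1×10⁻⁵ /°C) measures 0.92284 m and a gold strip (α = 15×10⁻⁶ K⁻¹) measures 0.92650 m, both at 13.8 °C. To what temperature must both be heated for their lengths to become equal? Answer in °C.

L₁(1 + α₁ΔT) = L₂(1 + α₂ΔT) ⇒ ΔT = (L₂ − L₁)/(α₁L₁ − α₂L₂)
L₂ − L₁ = 0.92650 − 0.92284 = 3.66×10⁻³ m
α₁L₁ − α₂L₂ = 3.1×10⁻⁵×0.92284 − 15×10⁻⁶×0.92650 = 1.471054×10⁻⁵ m/K
ΔT = 3.66×10⁻³ / 1.471054×10⁻⁵ = 248.801 K
T = 13.8 + 248.801 = 262.601 °C

T = 262.6 °C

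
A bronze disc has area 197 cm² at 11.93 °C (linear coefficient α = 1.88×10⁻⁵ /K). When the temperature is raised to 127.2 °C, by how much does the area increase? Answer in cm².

Area coefficient ≈ 2α; |ΔT| = 115.27 K
ΔA = 2αA₀ΔT = 2(1.88×10⁻⁵)(197)(115.27) = 0.854 cm²

ΔA = 0.854 cm²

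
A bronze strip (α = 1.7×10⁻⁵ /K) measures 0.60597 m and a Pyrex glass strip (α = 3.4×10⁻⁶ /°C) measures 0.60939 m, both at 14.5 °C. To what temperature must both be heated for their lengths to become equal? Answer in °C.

T = 430.1 °C

Equal length when α₁L₁ΔT − α₂L₂ΔT = L₂ − L₁ = 3.42×10⁻³ m
α₁L₁ = 1.030149×10⁻⁵, α₂L₂ = 2.071926×10⁻⁶ → Δ(αL) = 8.229564×10⁻⁶ m/K
ΔT = 3.42×10⁻³ / 8.229564×10⁻⁶ = 415.575 K, so T = 14.5 + 415.575 = 430.075 °C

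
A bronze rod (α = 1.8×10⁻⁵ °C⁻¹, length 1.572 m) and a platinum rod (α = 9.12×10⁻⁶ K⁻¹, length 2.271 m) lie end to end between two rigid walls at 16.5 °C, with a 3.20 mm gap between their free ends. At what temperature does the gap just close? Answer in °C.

T = 81.8 °C

Gap closes when ΔL₁ + ΔL₂ = 3.20 mm = 3.20×10⁻³ m
(α₁L₁ + α₂L₂)ΔT = g
α₁L₁ + α₂L₂ = 1.8×10⁻⁵×1.572 + 9.12×10⁻⁶×2.271 = 4.900752×10⁻⁵ m/K
ΔT = 3.20×10⁻³ / 4.900752×10⁻⁵ = 65.296 K
T = 16.5 + 65.296 = 81.796 °C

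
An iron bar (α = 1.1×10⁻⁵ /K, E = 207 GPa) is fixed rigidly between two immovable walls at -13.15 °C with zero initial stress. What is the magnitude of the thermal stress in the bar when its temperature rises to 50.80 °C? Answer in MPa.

σ = 146 MPa

Fully constrained: the free strain ε = αΔT is blocked, so σ = Eε = EαΔT.
|ΔT| = 63.95 K
σ = 207×10⁹ × 1.1×10⁻⁵ × 63.95 = 1.46×10⁸ Pa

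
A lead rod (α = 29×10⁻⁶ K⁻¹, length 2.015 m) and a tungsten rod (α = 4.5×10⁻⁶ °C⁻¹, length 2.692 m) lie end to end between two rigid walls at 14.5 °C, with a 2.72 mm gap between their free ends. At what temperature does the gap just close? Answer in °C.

T = 53.1 °C

α₁L₁ = 5.8435×10⁻⁵ m/K, α₂L₂ = 1.2114×10⁻⁵ m/K → total 7.0549×10⁻⁵ m/K
ΔT = g/(α₁L₁+α₂L₂) = 2.72×10⁻³ / 7.0549×10⁻⁵ = 38.555 K
T = 14.5 + 38.555 = 53.055 °C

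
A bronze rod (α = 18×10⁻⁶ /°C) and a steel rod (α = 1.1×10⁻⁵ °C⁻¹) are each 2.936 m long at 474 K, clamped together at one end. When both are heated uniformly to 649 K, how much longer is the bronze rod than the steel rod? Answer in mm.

3.60 mm

ΔT = 175 K
bronze: ΔL = 18×10⁻⁶ × 2.936 m × 175 = 9.2484×10⁻³ m = 9.2484 mm
steel: ΔL = 1.1×10⁻⁵ × 2.936 m × 175 = 5.6518×10⁻³ m = 5.6518 mm
difference = 9.2484 − 5.6518 = 3.5966 mm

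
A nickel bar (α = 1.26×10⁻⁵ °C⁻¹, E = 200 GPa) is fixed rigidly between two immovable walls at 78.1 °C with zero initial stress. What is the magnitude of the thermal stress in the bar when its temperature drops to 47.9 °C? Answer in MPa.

σ = 76.1 MPa

Fully constrained: the free strain ε = αΔT is blocked, so σ = Eε = EαΔT.
|ΔT| = 30.2 K
σ = 200×10⁹ × 1.26×10⁻⁵ × 30.2 = 7.61×10⁷ Pa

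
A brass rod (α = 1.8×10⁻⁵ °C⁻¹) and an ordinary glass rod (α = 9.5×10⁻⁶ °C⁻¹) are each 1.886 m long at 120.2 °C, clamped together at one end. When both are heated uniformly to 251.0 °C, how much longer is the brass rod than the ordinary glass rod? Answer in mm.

2.10 mm

ΔT = 130.8 K
brass: ΔL = 1.8×10⁻⁵ × 1.886 m × 130.8 = 4.4404×10⁻³ m = 4.4404 mm
ordinary glass: ΔL = 9.5×10⁻⁶ × 1.886 m × 130.8 = 2.3435×10⁻³ m = 2.3435 mm
difference = 4.4404 − 2.3435 = 2.0969 mm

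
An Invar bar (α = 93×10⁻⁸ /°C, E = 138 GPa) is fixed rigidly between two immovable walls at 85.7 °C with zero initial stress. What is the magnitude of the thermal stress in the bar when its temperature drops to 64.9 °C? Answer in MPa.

σ = 2.67 MPa

Fully constrained: the free strain ε = αΔT is blocked, so σ = Eε = EαΔT.
|ΔT| = 20.8 K
σ = 138×10⁹ × 93×10⁻⁸ × 20.8 = 2.67×10⁶ Pa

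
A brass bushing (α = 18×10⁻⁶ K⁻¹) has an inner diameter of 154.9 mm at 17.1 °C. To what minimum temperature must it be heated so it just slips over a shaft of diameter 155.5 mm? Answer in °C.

Required Δd = 155.5 − 154.9 = 0.6 mm
Δd = αd₀ΔT ⇒ ΔT = Δd/(αd₀) = 0.6 / (18×10⁻⁶ × 154.9) = 215.19 K
T_min = 17.1 + 215.19 = 232.29 °C

T = 232 °C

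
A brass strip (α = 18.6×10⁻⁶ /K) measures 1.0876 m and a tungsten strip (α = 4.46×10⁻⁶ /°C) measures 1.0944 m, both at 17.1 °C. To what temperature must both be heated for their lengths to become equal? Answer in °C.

L₁(1 + α₁ΔT) = L₂(1 + α₂ΔT) ⇒ ΔT = (L₂ − L₁)/(α₁L₁ − α₂L₂)
L₂ − L₁ = 1.0944 − 1.0876 = 6.80×10⁻³ m
α₁L₁ − α₂L₂ = 18.6×10⁻⁶×1.0876 − 4.46×10⁻⁶×1.0944 = 1.5348336×10⁻⁵ m/K
ΔT = 6.80×10⁻³ / 1.5348336×10⁻⁵ = 443.045 K
T = 17.1 + 443.045 = 460.145 °C

T = 460.1 °C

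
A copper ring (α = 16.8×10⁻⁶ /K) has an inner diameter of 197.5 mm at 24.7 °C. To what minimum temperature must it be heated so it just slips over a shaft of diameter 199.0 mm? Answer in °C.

Required Δd = 199.0 − 197.5 = 1.5 mm
Δd = αd₀ΔT ⇒ ΔT = Δd/(αd₀) = 1.5 / (16.8×10⁻⁶ × 197.5) = 452.08 K
T_min = 24.7 + 452.08 = 476.78 °C

T = 477 °C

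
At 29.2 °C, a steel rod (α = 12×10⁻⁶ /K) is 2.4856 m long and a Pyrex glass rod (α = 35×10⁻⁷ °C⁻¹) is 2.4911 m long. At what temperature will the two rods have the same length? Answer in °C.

Equal length when α₁L₁ΔT − α₂L₂ΔT = L₂ − L₁ = 5.50×10⁻³ m
α₁L₁ = 2.98272×10⁻⁵, α₂L₂ = 8.71885×10⁻⁶ → Δ(αL) = 2.110835×10⁻⁵ m/K
ΔT = 5.50×10⁻³ / 2.110835×10⁻⁵ = 260.560 K, so T = 29.2 + 260.560 = 289.760 °C

T = 289.8 °C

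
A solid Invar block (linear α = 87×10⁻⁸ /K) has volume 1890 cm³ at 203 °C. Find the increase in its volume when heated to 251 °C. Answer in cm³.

ΔV = 0.237 cm³

Isotropic solid: β ≈ 3α = 2.6×10⁻⁶ /K; ΔT = 48 K
ΔV = 3αV₀ΔT = 3(87×10⁻⁸)(1890)(48) = 0.237 cm³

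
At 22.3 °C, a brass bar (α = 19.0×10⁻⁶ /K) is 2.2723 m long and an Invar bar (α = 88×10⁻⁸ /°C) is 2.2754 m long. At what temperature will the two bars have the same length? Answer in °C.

T = 97.60 °C

Equal length when α₁L₁ΔT − α₂L₂ΔT = L₂ − L₁ = 3.10×10⁻³ m
α₁L₁ = 4.31737×10⁻⁵, α₂L₂ = 2.002352×10⁻⁶ → Δ(αL) = 4.1171348×10⁻⁵ m/K
ΔT = 3.10×10⁻³ / 4.1171348×10⁻⁵ = 75.2951 K, so T = 22.3 + 75.2951 = 97.5951 °C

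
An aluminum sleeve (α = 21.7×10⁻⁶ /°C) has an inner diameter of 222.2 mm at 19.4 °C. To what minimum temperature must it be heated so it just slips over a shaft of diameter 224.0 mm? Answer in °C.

T = 393 °C

Required Δd = 224.0 − 222.2 = 1.8 mm
Δd = αd₀ΔT ⇒ ΔT = Δd/(αd₀) = 1.8 / (21.7×10⁻⁶ × 222.2) = 373.31 K
T_min = 19.4 + 373.31 = 392.71 °C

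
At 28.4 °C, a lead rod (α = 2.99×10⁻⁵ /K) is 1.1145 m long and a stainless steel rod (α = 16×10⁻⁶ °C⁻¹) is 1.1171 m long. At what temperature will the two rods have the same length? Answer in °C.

T = 196.7 °C

L₁(1 + α₁ΔT) = L₂(1 + α₂ΔT) ⇒ ΔT = (L₂ − L₁)/(α₁L₁ − α₂L₂)
L₂ − L₁ = 1.1171 − 1.1145 = 2.60×10⁻³ m
α₁L₁ − α₂L₂ = 2.99×10⁻⁵×1.1145 − 16×10⁻⁶×1.1171 = 1.544995×10⁻⁵ m/K
ΔT = 2.60×10⁻³ / 1.544995×10⁻⁵ = 168.285 K
T = 28.4 + 168.285 = 196.685 °C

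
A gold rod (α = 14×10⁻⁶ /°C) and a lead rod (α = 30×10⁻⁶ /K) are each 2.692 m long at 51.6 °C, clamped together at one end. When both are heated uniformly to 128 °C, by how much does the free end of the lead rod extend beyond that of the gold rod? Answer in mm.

3.29 mm

ΔT = 76.4 K
gold: ΔL = 14×10⁻⁶ × 2.692 m × 76.4 = 2.8794×10⁻³ m = 2.8794 mm
lead: ΔL = 30×10⁻⁶ × 2.692 m × 76.4 = 6.1701×10⁻³ m = 6.1701 mm
difference = 6.1701 − 2.8794 = 3.2907 mm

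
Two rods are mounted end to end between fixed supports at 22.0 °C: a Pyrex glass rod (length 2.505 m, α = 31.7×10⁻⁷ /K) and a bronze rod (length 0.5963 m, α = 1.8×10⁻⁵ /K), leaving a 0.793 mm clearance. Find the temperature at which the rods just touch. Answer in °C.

T = 64.5 °C

Gap closes when ΔL₁ + ΔL₂ = 0.793 mm = 7.93×10⁻⁴ m
(α₁L₁ + α₂L₂)ΔT = g
α₁L₁ + α₂L₂ = 31.7×10⁻⁷×2.505 + 1.8×10⁻⁵×0.5963 = 1.867425×10⁻⁵ m/K
ΔT = 7.93×10⁻⁴ / 1.867425×10⁻⁵ = 42.465 K
T = 22.0 + 42.465 = 64.465 °C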